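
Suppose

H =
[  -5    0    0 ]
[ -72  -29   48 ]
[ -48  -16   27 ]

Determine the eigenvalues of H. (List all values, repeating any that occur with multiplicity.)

-5, -5, 3

Set up det(lambda·I - H) = 0.
Expanding along the first row, p(lambda) = lambda^3 + 7·lambda^2 - 5·lambda - 75.
Rational-root test: lambda = 3 gives p(3) = 0.
Factor out (lambda - 3): p(lambda) = (lambda - 3)·(lambda^2 + 10·lambda + 25).
The quadratic factor is (lambda + 5)^2.
Eigenvalues: -5, -5, 3.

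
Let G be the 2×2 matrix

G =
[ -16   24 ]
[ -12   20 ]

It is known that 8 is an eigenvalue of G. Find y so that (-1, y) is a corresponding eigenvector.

-1

We need (G - 8I)v = 0.
G - 8I = [[-24, 24], [-12, 12]].
Row 1: (-24)·-1 + (24)·y = 0
Row 2: (-12)·-1 + (12)·y = 0
Solving gives y = -1.
Check: G·(-1, -1) = (-8, -8) = 8·(-1, -1).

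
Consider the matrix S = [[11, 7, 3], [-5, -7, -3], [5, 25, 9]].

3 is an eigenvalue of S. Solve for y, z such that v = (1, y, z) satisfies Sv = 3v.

1, -5

We need (S - 3I)v = 0.
S - 3I = [[8, 7, 3], [-5, -10, -3], [5, 25, 6]].
Row 1: (8)·1 + (7)·y + (3)·z = 0
Row 2: (-5)·1 + (-10)·y + (-3)·z = 0
Row 3: (5)·1 + (25)·y + (6)·z = 0
Solving gives y = 1, z = -5.
Check: S·(1, 1, -5) = (3, 3, -15) = 3·(1, 1, -5).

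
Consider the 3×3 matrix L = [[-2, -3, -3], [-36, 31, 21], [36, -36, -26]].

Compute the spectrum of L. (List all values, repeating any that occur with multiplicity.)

-5, -2, 10

Compute the characteristic polynomial p(r) = det(rI - L).
Expanding the 3×3 determinant: p(r) = r^3 - 3r^2 - 60r - 100.
Try r = -2: p(-2) = 0, so -2 is a root.
Factor out (r + 2): p(r) = (r + 2)·(r^2 - 5r - 50).
The quadratic factors as (r + 5)·(r - 10).
Eigenvalues: -5, -2, 10.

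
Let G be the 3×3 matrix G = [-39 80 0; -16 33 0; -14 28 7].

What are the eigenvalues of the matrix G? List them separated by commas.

Compute the characteristic polynomial p(s) = det(sI - G).
Expanding along the first row, p(s) = s^3 - s^2 - 49s + 49.
Since p(1) = 0, s = 1 is a root.
Factor out (s - 1): p(s) = (s - 1)·(s^2 - 49).
The quadratic factors as (s + 7)·(s - 7).
Eigenvalues: -7, 1, 7.

-7, 1, 7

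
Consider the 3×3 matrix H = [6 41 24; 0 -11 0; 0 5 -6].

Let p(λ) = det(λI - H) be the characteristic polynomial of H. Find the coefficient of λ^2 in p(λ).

11

The coefficient of λ^2 of det(λI - H) is −trace(H).
trace(H) = (6) + (-11) + (-6) = -11, so the coefficient is 11.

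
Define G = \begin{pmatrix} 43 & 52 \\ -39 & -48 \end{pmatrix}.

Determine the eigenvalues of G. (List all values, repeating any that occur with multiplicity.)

-9, 4

det(G - tI) = (43 - t)(-48 - t) - (52)·(-39) = t^2 + 5t - 36.
This factors as (t + 9)·(t - 4) = 0.
Eigenvalues: -9, 4.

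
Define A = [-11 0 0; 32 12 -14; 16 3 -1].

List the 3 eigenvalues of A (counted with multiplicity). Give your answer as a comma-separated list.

-11, 5, 6

Set up det(μI - A) = 0.
Expanding the 3×3 determinant: p(μ) = μ^3 - 91μ + 330.
Since p(5) = 0, μ = 5 is a root.
Factor out (μ - 5): p(μ) = (μ - 5)·(μ^2 + 5μ - 66).
The quadratic factors as (μ + 11)·(μ - 6).
Eigenvalues: -11, 5, 6.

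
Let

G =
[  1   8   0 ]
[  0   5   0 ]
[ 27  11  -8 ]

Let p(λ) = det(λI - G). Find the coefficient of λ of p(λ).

-43

p(λ) = λ^3 + 2λ^2 - 43λ + 40.
The coefficient of λ is -43.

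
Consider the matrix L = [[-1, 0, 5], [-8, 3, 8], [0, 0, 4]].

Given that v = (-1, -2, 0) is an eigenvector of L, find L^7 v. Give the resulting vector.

First find the eigenvalue: Lv = (1, 2, 0) = -1·(-1, -2, 0), so λ = -1.
Then L^7 v = λ^7·v = (-1)^7·(-1, -2, 0) = -1·(-1, -2, 0) = (1, 2, 0).

(1, 2, 0)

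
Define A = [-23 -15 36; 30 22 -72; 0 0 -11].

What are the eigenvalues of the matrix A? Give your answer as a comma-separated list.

-11, -8, 7

Set up det(tI - A) = 0.
Expanding the 3×3 determinant: p(t) = t^3 + 12t^2 - 45t - 616.
Rational-root test: t = -8 gives p(-8) = 0.
Dividing by (t + 8) leaves t^2 + 4t - 77.
The quadratic factors as (t + 11)·(t - 7).
Eigenvalues: -11, -8, 7.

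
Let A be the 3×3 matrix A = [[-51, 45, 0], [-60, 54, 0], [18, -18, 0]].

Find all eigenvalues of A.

-6, 0, 9

The characteristic polynomial is p(μ) = det(μI - A).
Expanding the 3×3 determinant: p(μ) = μ^3 - 3μ^2 - 54μ.
Rational-root test: μ = 0 gives p(0) = 0.
Dividing by μ leaves μ^2 - 3μ - 54.
The quadratic factors as (μ + 6)·(μ - 9).
Eigenvalues: -6, 0, 9.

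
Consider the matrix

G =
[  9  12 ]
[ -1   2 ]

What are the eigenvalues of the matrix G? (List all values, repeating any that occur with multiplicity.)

5, 6

det(G - lambda·I) = (9 - lambda)(2 - lambda) - (12)·(-1) = lambda^2 - 11·lambda + 30.
This factors as (lambda - 5)·(lambda - 6) = 0.
Eigenvalues: 5, 6.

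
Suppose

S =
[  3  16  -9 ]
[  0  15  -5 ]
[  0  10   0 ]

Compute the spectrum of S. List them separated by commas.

3, 5, 10

Compute the characteristic polynomial p(lambda) = det(lambda·I - S).
Expanding the 3×3 determinant: p(lambda) = lambda^3 - 18·lambda^2 + 95·lambda - 150.
Rational-root test: lambda = 3 gives p(3) = 0.
Dividing by (lambda - 3) leaves lambda^2 - 15·lambda + 50.
The quadratic factors as (lambda - 5)·(lambda - 10).
Eigenvalues: 3, 5, 10.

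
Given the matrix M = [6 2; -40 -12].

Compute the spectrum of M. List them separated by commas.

-4, -2

det(M - sI) = (6 - s)(-12 - s) - (2)·(-40) = s^2 + 6s + 8.
This factors as (s + 4)·(s + 2) = 0.
Eigenvalues: -4, -2.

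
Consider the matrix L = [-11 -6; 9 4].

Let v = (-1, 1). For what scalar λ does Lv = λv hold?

-5

Compute Lv: L·(-1, 1) = (5, -5).
Since Lv = λv, compare component 1: 5 = λ·-1, so λ = -5.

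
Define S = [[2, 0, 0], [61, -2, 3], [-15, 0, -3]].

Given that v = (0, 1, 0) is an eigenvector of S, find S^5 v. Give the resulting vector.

First find the eigenvalue: Sv = (0, -2, 0) = -2·(0, 1, 0), so λ = -2.
Then S^5 v = λ^5·v = (-2)^5·(0, 1, 0) = -32·(0, 1, 0) = (0, -32, 0).

(0, -32, 0)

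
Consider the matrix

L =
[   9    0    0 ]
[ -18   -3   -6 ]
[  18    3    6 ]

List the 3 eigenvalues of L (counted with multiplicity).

0, 3, 9

Set up det(λI - L) = 0.
Expanding along the first row, p(λ) = λ^3 - 12λ^2 + 27λ.
Rational-root test: λ = 3 gives p(3) = 0.
Factor out (λ - 3): p(λ) = (λ - 3)·(λ^2 - 9λ).
The quadratic factors as λ·(λ - 9).
Eigenvalues: 0, 3, 9.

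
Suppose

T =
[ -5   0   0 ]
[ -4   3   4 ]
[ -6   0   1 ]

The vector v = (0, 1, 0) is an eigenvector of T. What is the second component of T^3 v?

27

First find the eigenvalue: Tv = (0, 3, 0) = 3·(0, 1, 0), so λ = 3.
Then T^3 v = λ^3·v = 3^3·(0, 1, 0) = 27·(0, 1, 0) = (0, 27, 0).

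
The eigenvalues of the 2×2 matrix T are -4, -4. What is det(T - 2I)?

If T has eigenvalues -4, -4, then T - 2I has eigenvalues -6, -6.
det(T - 2I) = (-6) · (-6) = 36.

36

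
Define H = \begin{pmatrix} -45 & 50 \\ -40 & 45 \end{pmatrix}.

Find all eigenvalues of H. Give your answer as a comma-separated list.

det(H - sI) = (-45 - s)(45 - s) - (50)·(-40) = s^2 - 25.
This factors as (s + 5)·(s - 5) = 0.
Eigenvalues: -5, 5.

-5, 5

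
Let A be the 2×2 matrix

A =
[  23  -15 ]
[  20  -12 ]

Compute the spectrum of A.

det(A - rI) = (23 - r)(-12 - r) - (-15)·(20) = r^2 - 11r + 24.
This factors as (r - 3)·(r - 8) = 0.
Eigenvalues: 3, 8.

3, 8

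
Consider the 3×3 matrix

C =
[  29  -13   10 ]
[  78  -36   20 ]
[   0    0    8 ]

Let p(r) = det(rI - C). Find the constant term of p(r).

240

p(r) = r^3 - r^2 - 86r + 240.
The constant term is 240.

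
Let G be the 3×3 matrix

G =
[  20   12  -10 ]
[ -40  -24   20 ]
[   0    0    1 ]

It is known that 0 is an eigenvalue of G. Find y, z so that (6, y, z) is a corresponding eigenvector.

-10, 0

We need (G)v = 0.
G = [[20, 12, -10], [-40, -24, 20], [0, 0, 1]].
Row 1: (20)·6 + (12)·y + (-10)·z = 0
Row 2: (-40)·6 + (-24)·y + (20)·z = 0
Row 3: (0)·6 + (0)·y + (1)·z = 0
Solving gives y = -10, z = 0.
Check: G·(6, -10, 0) = (0, 0, 0) = 0·(6, -10, 0).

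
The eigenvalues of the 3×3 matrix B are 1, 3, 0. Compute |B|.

0

det(B) is the product of the eigenvalues: (1) · (3) · (0) = 0.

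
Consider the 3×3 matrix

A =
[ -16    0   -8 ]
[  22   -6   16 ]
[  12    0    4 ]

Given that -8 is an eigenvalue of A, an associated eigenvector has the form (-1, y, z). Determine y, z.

3, 1

We need (A + 8I)v = 0.
A + 8I = [[-8, 0, -8], [22, 2, 16], [12, 0, 12]].
Row 1: (-8)·-1 + (0)·y + (-8)·z = 0
Row 2: (22)·-1 + (2)·y + (16)·z = 0
Row 3: (12)·-1 + (0)·y + (12)·z = 0
Solving gives y = 3, z = 1.
Check: A·(-1, 3, 1) = (8, -24, -8) = -8·(-1, 3, 1).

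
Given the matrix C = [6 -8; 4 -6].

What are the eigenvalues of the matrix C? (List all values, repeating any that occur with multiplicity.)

-2, 2

det(C - μI) = (6 - μ)(-6 - μ) - (-8)·(4) = μ^2 - 4.
This factors as (μ + 2)·(μ - 2) = 0.
Eigenvalues: -2, 2.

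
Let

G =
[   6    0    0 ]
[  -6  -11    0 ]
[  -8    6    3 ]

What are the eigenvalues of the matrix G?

-11, 3, 6

G is lower triangular, so its eigenvalues are the diagonal entries.
Diagonal: 6, -11, 3.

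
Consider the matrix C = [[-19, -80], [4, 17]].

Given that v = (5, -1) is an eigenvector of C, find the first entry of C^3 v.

First find the eigenvalue: Cv = (-15, 3) = -3·(5, -1), so λ = -3.
Then C^3 v = λ^3·v = (-3)^3·(5, -1) = -27·(5, -1) = (-135, 27).

-135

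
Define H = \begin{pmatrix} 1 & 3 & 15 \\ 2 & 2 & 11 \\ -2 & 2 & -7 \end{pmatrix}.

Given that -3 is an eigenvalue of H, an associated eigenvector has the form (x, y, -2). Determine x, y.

6, 2

We need (H + 3I)v = 0.
H + 3I = [[4, 3, 15], [2, 5, 11], [-2, 2, -4]].
Row 1: (4)·x + (3)·y + (15)·-2 = 0
Row 2: (2)·x + (5)·y + (11)·-2 = 0
Row 3: (-2)·x + (2)·y + (-4)·-2 = 0
Solving gives x = 6, y = 2.
Check: H·(6, 2, -2) = (-18, -6, 6) = -3·(6, 2, -2).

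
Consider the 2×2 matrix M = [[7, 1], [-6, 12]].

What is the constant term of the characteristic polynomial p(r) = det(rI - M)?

p(0) = det(0·I − M) = det(−M) = (−1)^2·det(M).
det(M) = 90, so p(0) = 90.

90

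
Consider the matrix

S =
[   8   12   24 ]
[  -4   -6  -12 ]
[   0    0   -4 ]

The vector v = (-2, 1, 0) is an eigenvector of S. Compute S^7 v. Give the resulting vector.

First find the eigenvalue: Sv = (-4, 2, 0) = 2·(-2, 1, 0), so λ = 2.
Then S^7 v = λ^7·v = 2^7·(-2, 1, 0) = 128·(-2, 1, 0) = (-256, 128, 0).

(-256, 128, 0)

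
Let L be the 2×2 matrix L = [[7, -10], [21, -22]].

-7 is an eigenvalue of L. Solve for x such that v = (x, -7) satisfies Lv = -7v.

We need (L + 7I)v = 0.
L + 7I = [[14, -10], [21, -15]].
Row 1: (14)·x + (-10)·-7 = 0
Row 2: (21)·x + (-15)·-7 = 0
Solving gives x = -5.
Check: L·(-5, -7) = (35, 49) = -7·(-5, -7).

-5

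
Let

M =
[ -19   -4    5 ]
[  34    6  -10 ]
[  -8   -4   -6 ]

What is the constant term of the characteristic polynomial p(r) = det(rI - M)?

132

p(0) = det(0·I − M) = det(−M) = (−1)^3·det(M).
det(M) = -132, so p(0) = 132.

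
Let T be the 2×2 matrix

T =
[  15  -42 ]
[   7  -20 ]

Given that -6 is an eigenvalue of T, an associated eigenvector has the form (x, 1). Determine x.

We need (T + 6I)v = 0.
T + 6I = [[21, -42], [7, -14]].
Row 1: (21)·x + (-42)·1 = 0
Row 2: (7)·x + (-14)·1 = 0
Solving gives x = 2.
Check: T·(2, 1) = (-12, -6) = -6·(2, 1).

2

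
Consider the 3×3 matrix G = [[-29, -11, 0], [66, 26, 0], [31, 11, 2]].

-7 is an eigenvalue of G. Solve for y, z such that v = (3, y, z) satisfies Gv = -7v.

-6, -3

We need (G + 7I)v = 0.
G + 7I = [[-22, -11, 0], [66, 33, 0], [31, 11, 9]].
Row 1: (-22)·3 + (-11)·y + (0)·z = 0
Row 2: (66)·3 + (33)·y + (0)·z = 0
Row 3: (31)·3 + (11)·y + (9)·z = 0
Solving gives y = -6, z = -3.
Check: G·(3, -6, -3) = (-21, 42, 21) = -7·(3, -6, -3).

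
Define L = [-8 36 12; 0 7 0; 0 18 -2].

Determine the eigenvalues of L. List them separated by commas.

The characteristic polynomial is p(s) = det(sI - L).
Expanding the 3×3 determinant: p(s) = s^3 + 3s^2 - 54s - 112.
Try s = 7: p(7) = 0, so 7 is a root.
Factor out (s - 7): p(s) = (s - 7)·(s^2 + 10s + 16).
The quadratic factors as (s + 8)·(s + 2).
Eigenvalues: -8, -2, 7.

-8, -2, 7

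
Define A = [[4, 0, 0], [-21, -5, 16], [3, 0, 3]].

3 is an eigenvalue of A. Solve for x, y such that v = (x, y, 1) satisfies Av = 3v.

We need (A - 3I)v = 0.
A - 3I = [[1, 0, 0], [-21, -8, 16], [3, 0, 0]].
Row 1: (1)·x + (0)·y + (0)·1 = 0
Row 2: (-21)·x + (-8)·y + (16)·1 = 0
Row 3: (3)·x + (0)·y + (0)·1 = 0
Solving gives x = 0, y = 2.
Check: A·(0, 2, 1) = (0, 6, 3) = 3·(0, 2, 1).

0, 2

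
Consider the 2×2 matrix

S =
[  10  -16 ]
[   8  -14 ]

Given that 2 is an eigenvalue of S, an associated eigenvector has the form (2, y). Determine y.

1

We need (S - 2I)v = 0.
S - 2I = [[8, -16], [8, -16]].
Row 1: (8)·2 + (-16)·y = 0
Row 2: (8)·2 + (-16)·y = 0
Solving gives y = 1.
Check: S·(2, 1) = (4, 2) = 2·(2, 1).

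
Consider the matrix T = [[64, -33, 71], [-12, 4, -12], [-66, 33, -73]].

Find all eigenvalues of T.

-7, -2, 4

Compute the characteristic polynomial p(λ) = det(λI - T).
Cofactor expansion gives p(λ) = λ^3 + 5λ^2 - 22λ - 56.
Try λ = -2: p(-2) = 0, so -2 is a root.
Dividing by (λ + 2) leaves λ^2 + 3λ - 28.
The quadratic factors as (λ + 7)·(λ - 4).
Eigenvalues: -7, -2, 4.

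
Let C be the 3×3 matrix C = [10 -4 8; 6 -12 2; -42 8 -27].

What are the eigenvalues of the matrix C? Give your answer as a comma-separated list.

Set up det(μI - C) = 0.
Expanding along the first row, p(μ) = μ^3 + 29μ^2 + 278μ + 880.
Try μ = -10: p(-10) = 0, so -10 is a root.
Factor out (μ + 10): p(μ) = (μ + 10)·(μ^2 + 19μ + 88).
The quadratic factors as (μ + 11)·(μ + 8).
Eigenvalues: -11, -10, -8.

-11, -10, -8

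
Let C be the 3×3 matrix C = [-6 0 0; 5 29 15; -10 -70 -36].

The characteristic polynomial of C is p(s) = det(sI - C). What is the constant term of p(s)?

p(s) = s^3 + 13s^2 + 48s + 36.
The constant term is 36.

36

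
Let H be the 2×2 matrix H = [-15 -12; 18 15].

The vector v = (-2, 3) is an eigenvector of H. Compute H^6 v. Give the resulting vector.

First find the eigenvalue: Hv = (-6, 9) = 3·(-2, 3), so λ = 3.
Then H^6 v = λ^6·v = 3^6·(-2, 3) = 729·(-2, 3) = (-1458, 2187).

(-1458, 2187)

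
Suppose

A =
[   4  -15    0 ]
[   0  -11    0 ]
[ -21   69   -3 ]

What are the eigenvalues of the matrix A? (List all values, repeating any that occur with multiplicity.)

-11, -3, 4

Compute the characteristic polynomial p(r) = det(rI - A).
Expanding along the first row, p(r) = r^3 + 10r^2 - 23r - 132.
Since p(4) = 0, r = 4 is a root.
Factor out (r - 4): p(r) = (r - 4)·(r^2 + 14r + 33).
The quadratic factors as (r + 11)·(r + 3).
Eigenvalues: -11, -3, 4.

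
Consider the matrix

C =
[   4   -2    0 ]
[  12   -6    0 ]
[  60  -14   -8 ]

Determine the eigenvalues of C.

Compute the characteristic polynomial p(lambda) = det(lambda·I - C).
Cofactor expansion gives p(lambda) = lambda^3 + 10·lambda^2 + 16·lambda.
Rational-root test: lambda = -8 gives p(-8) = 0.
Dividing by (lambda + 8) leaves lambda^2 + 2·lambda.
The quadratic factors as (lambda + 2)·lambda.
Eigenvalues: -8, -2, 0.

-8, -2, 0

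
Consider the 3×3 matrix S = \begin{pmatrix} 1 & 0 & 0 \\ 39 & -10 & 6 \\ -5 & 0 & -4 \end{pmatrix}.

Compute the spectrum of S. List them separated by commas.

The characteristic polynomial is p(λ) = det(λI - S).
Cofactor expansion gives p(λ) = λ^3 + 13λ^2 + 26λ - 40.
Rational-root test: λ = 1 gives p(1) = 0.
Factor out (λ - 1): p(λ) = (λ - 1)·(λ^2 + 14λ + 40).
The quadratic factors as (λ + 10)·(λ + 4).
Eigenvalues: -10, -4, 1.

-10, -4, 1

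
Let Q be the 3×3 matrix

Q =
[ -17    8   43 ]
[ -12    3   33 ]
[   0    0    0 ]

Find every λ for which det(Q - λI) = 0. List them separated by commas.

Set up det(λI - Q) = 0.
Cofactor expansion gives p(λ) = λ^3 + 14λ^2 + 45λ.
Try λ = 0: p(0) = 0, so 0 is a root.
Factor out λ: p(λ) = λ·(λ^2 + 14λ + 45).
The quadratic factors as (λ + 9)·(λ + 5).
Eigenvalues: -9, -5, 0.

-9, -5, 0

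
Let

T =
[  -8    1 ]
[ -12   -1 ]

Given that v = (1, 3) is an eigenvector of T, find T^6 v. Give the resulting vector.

First find the eigenvalue: Tv = (-5, -15) = -5·(1, 3), so λ = -5.
Then T^6 v = λ^6·v = (-5)^6·(1, 3) = 15625·(1, 3) = (15625, 46875).

(15625, 46875)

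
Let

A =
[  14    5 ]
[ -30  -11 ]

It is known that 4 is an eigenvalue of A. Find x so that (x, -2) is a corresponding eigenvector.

1

We need (A - 4I)v = 0.
A - 4I = [[10, 5], [-30, -15]].
Row 1: (10)·x + (5)·-2 = 0
Row 2: (-30)·x + (-15)·-2 = 0
Solving gives x = 1.
Check: A·(1, -2) = (4, -8) = 4·(1, -2).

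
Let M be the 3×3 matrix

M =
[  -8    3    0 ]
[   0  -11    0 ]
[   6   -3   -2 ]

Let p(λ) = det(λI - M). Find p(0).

176

p(0) = det(0·I − M) = det(−M) = (−1)^3·det(M).
det(M) = -176, so p(0) = 176.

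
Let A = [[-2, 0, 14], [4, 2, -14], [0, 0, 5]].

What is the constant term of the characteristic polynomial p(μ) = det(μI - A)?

p(0) = det(0·I − A) = det(−A) = (−1)^3·det(A).
det(A) = -20, so p(0) = 20.

20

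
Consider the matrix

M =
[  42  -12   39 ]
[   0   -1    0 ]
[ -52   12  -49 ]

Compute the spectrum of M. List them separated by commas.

-10, -1, 3

Compute the characteristic polynomial p(λ) = det(λI - M).
Cofactor expansion gives p(λ) = λ^3 + 8λ^2 - 23λ - 30.
Since p(-10) = 0, λ = -10 is a root.
Dividing by (λ + 10) leaves λ^2 - 2λ - 3.
The quadratic factors as (λ + 1)·(λ - 3).
Eigenvalues: -10, -1, 3.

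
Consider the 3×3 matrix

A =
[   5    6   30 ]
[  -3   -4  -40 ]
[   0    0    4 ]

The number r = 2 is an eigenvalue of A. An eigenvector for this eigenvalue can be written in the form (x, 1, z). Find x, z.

We need (A - 2I)v = 0.
A - 2I = [[3, 6, 30], [-3, -6, -40], [0, 0, 2]].
Row 1: (3)·x + (6)·1 + (30)·z = 0
Row 2: (-3)·x + (-6)·1 + (-40)·z = 0
Row 3: (0)·x + (0)·1 + (2)·z = 0
Solving gives x = -2, z = 0.
Check: A·(-2, 1, 0) = (-4, 2, 0) = 2·(-2, 1, 0).

-2, 0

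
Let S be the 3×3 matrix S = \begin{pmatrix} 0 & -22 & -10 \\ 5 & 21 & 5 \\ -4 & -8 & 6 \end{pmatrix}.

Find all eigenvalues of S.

6, 10, 11

The characteristic polynomial is p(λ) = det(λI - S).
Cofactor expansion gives p(λ) = λ^3 - 27λ^2 + 236λ - 660.
Try λ = 6: p(6) = 0, so 6 is a root.
Dividing by (λ - 6) leaves λ^2 - 21λ + 110.
The quadratic factors as (λ - 10)·(λ - 11).
Eigenvalues: 6, 10, 11.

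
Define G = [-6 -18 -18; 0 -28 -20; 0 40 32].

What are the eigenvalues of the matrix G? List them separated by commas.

-8, -6, 12

Compute the characteristic polynomial p(s) = det(sI - G).
Expanding the 3×3 determinant: p(s) = s^3 + 2s^2 - 120s - 576.
Rational-root test: s = -8 gives p(-8) = 0.
Dividing by (s + 8) leaves s^2 - 6s - 72.
The quadratic factors as (s + 6)·(s - 12).
Eigenvalues: -8, -6, 12.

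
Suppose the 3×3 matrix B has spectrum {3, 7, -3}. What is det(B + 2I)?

If B has eigenvalues 3, 7, -3, then B + 2I has eigenvalues 5, 9, -1.
det(B + 2I) = (5) · (9) · (-1) = -45.

-45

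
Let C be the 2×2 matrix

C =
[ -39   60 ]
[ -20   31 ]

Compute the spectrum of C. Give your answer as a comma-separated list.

det(C - λI) = (-39 - λ)(31 - λ) - (60)·(-20) = λ^2 + 8λ - 9.
This factors as (λ + 9)·(λ - 1) = 0.
Eigenvalues: -9, 1.

-9, 1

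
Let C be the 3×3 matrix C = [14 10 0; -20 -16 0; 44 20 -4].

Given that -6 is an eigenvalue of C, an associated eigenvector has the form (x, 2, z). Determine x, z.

We need (C + 6I)v = 0.
C + 6I = [[20, 10, 0], [-20, -10, 0], [44, 20, 2]].
Row 1: (20)·x + (10)·2 + (0)·z = 0
Row 2: (-20)·x + (-10)·2 + (0)·z = 0
Row 3: (44)·x + (20)·2 + (2)·z = 0
Solving gives x = -1, z = 2.
Check: C·(-1, 2, 2) = (6, -12, -12) = -6·(-1, 2, 2).

-1, 2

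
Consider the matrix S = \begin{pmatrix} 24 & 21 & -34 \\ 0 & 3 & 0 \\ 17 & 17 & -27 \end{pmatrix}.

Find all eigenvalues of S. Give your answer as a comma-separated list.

-10, 3, 7

Set up det(tI - S) = 0.
Cofactor expansion gives p(t) = t^3 - 79t + 210.
Try t = 7: p(7) = 0, so 7 is a root.
Factor out (t - 7): p(t) = (t - 7)·(t^2 + 7t - 30).
The quadratic factors as (t + 10)·(t - 3).
Eigenvalues: -10, 3, 7.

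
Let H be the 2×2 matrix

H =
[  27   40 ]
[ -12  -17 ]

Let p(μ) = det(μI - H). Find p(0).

21

p(0) = det(0·I − H) = det(−H) = (−1)^2·det(H).
det(H) = 21, so p(0) = 21.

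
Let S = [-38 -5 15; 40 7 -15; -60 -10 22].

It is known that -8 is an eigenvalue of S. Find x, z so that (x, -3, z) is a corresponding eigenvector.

We need (S + 8I)v = 0.
S + 8I = [[-30, -5, 15], [40, 15, -15], [-60, -10, 30]].
Row 1: (-30)·x + (-5)·-3 + (15)·z = 0
Row 2: (40)·x + (15)·-3 + (-15)·z = 0
Row 3: (-60)·x + (-10)·-3 + (30)·z = 0
Solving gives x = 3, z = 5.
Check: S·(3, -3, 5) = (-24, 24, -40) = -8·(3, -3, 5).

3, 5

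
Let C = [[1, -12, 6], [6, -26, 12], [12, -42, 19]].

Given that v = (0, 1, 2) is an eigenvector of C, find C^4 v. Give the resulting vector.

(0, 16, 32)

First find the eigenvalue: Cv = (0, -2, -4) = -2·(0, 1, 2), so λ = -2.
Then C^4 v = λ^4·v = (-2)^4·(0, 1, 2) = 16·(0, 1, 2) = (0, 16, 32).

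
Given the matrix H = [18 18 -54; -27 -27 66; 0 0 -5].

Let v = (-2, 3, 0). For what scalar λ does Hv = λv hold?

-9

Compute Hv: H·(-2, 3, 0) = (18, -27, 0).
Since Hv = λv, compare component 1: 18 = λ·-2, so λ = -9.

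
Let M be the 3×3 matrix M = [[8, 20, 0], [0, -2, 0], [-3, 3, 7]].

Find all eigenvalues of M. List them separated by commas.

The characteristic polynomial is p(r) = det(rI - M).
Expanding the 3×3 determinant: p(r) = r^3 - 13r^2 + 26r + 112.
Since p(7) = 0, r = 7 is a root.
Dividing by (r - 7) leaves r^2 - 6r - 16.
The quadratic factors as (r + 2)·(r - 8).
Eigenvalues: -2, 7, 8.

-2, 7, 8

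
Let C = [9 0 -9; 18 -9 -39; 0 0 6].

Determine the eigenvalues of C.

-9, 6, 9

Set up det(tI - C) = 0.
Expanding along the first row, p(t) = t^3 - 6t^2 - 81t + 486.
Rational-root test: t = 6 gives p(6) = 0.
Dividing by (t - 6) leaves t^2 - 81.
The quadratic factors as (t + 9)·(t - 9).
Eigenvalues: -9, 6, 9.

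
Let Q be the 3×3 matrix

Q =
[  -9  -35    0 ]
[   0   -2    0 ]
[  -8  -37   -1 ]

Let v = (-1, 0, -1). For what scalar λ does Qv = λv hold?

-9

Compute Qv: Q·(-1, 0, -1) = (9, 0, 9).
Since Qv = λv, compare component 1: 9 = λ·-1, so λ = -9.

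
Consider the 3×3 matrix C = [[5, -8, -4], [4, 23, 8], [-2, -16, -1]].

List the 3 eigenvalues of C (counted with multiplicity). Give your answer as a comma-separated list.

The characteristic polynomial is p(t) = det(tI - C).
Expanding along the first row, p(t) = t^3 - 27t^2 + 239t - 693.
Rational-root test: t = 11 gives p(11) = 0.
Factor out (t - 11): p(t) = (t - 11)·(t^2 - 16t + 63).
The quadratic factors as (t - 7)·(t - 9).
Eigenvalues: 7, 9, 11.

7, 9, 11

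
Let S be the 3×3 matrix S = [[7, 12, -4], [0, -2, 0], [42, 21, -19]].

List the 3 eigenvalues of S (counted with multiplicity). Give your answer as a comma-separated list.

-7, -5, -2

Compute the characteristic polynomial p(μ) = det(μI - S).
Expanding along the first row, p(μ) = μ^3 + 14μ^2 + 59μ + 70.
Try μ = -2: p(-2) = 0, so -2 is a root.
Factor out (μ + 2): p(μ) = (μ + 2)·(μ^2 + 12μ + 35).
The quadratic factors as (μ + 7)·(μ + 5).
Eigenvalues: -7, -5, -2.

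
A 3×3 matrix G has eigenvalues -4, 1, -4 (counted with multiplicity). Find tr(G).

-7

trace(G) is the sum of the eigenvalues: (-4) + (1) + (-4) = -7.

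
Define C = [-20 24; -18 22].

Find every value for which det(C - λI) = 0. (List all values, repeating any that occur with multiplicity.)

det(C - lambda·I) = (-20 - lambda)(22 - lambda) - (24)·(-18) = lambda^2 - 2·lambda - 8.
This factors as (lambda + 2)·(lambda - 4) = 0.
Eigenvalues: -2, 4.

-2, 4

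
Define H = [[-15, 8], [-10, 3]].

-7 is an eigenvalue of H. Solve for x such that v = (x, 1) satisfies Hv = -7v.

1

We need (H + 7I)v = 0.
H + 7I = [[-8, 8], [-10, 10]].
Row 1: (-8)·x + (8)·1 = 0
Row 2: (-10)·x + (10)·1 = 0
Solving gives x = 1.
Check: H·(1, 1) = (-7, -7) = -7·(1, 1).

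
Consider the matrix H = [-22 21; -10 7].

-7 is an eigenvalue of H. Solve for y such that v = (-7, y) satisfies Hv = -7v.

-5

We need (H + 7I)v = 0.
H + 7I = [[-15, 21], [-10, 14]].
Row 1: (-15)·-7 + (21)·y = 0
Row 2: (-10)·-7 + (14)·y = 0
Solving gives y = -5.
Check: H·(-7, -5) = (49, 35) = -7·(-7, -5).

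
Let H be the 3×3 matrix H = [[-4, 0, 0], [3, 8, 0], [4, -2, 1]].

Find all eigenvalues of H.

H is lower triangular, so its eigenvalues are the diagonal entries.
Diagonal: -4, 8, 1.

-4, 1, 8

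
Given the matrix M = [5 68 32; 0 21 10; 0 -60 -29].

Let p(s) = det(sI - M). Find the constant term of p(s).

p(s) = s^3 + 3s^2 - 49s + 45.
The constant term is 45.

45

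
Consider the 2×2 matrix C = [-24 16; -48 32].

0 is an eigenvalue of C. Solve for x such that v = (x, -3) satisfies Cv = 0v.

We need (C)v = 0.
C = [[-24, 16], [-48, 32]].
Row 1: (-24)·x + (16)·-3 = 0
Row 2: (-48)·x + (32)·-3 = 0
Solving gives x = -2.
Check: C·(-2, -3) = (0, 0) = 0·(-2, -3).

-2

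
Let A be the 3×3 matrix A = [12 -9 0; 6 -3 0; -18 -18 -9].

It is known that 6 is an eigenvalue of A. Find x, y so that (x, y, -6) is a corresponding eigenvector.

3, 2

We need (A - 6I)v = 0.
A - 6I = [[6, -9, 0], [6, -9, 0], [-18, -18, -15]].
Row 1: (6)·x + (-9)·y + (0)·-6 = 0
Row 2: (6)·x + (-9)·y + (0)·-6 = 0
Row 3: (-18)·x + (-18)·y + (-15)·-6 = 0
Solving gives x = 3, y = 2.
Check: A·(3, 2, -6) = (18, 12, -36) = 6·(3, 2, -6).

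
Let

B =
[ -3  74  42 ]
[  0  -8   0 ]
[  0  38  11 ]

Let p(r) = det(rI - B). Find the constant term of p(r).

-264

p(r) = r^3 - 97r - 264.
The constant term is -264.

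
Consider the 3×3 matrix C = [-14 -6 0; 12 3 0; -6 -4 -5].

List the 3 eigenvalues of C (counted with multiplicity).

Set up det(λI - C) = 0.
Expanding along the first row, p(λ) = λ^3 + 16λ^2 + 85λ + 150.
Rational-root test: λ = -6 gives p(-6) = 0.
Dividing by (λ + 6) leaves λ^2 + 10λ + 25.
The quadratic factor is (λ + 5)^2.
Eigenvalues: -6, -5, -5.

-6, -5, -5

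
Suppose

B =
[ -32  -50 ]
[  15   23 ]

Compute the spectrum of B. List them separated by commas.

det(B - μI) = (-32 - μ)(23 - μ) - (-50)·(15) = μ^2 + 9μ + 14.
This factors as (μ + 7)·(μ + 2) = 0.
Eigenvalues: -7, -2.

-7, -2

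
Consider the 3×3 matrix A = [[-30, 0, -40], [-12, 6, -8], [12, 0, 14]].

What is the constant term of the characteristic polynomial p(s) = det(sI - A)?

-360

p(0) = det(0·I − A) = det(−A) = (−1)^3·det(A).
det(A) = 360, so p(0) = -360.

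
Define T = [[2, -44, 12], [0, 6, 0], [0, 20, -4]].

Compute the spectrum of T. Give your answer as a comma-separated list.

The characteristic polynomial is p(μ) = det(μI - T).
Expanding along the first row, p(μ) = μ^3 - 4μ^2 - 20μ + 48.
Rational-root test: μ = 2 gives p(2) = 0.
Dividing by (μ - 2) leaves μ^2 - 2μ - 24.
The quadratic factors as (μ + 4)·(μ - 6).
Eigenvalues: -4, 2, 6.

-4, 2, 6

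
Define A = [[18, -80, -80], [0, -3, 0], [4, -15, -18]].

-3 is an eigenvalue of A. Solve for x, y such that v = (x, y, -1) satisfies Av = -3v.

0, 1

We need (A + 3I)v = 0.
A + 3I = [[21, -80, -80], [0, 0, 0], [4, -15, -15]].
Row 1: (21)·x + (-80)·y + (-80)·-1 = 0
Row 2: (0)·x + (0)·y + (0)·-1 = 0
Row 3: (4)·x + (-15)·y + (-15)·-1 = 0
Solving gives x = 0, y = 1.
Check: A·(0, 1, -1) = (0, -3, 3) = -3·(0, 1, -1).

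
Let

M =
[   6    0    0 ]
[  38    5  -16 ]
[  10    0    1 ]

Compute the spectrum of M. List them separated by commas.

1, 5, 6

Compute the characteristic polynomial p(t) = det(tI - M).
Expanding along the first row, p(t) = t^3 - 12t^2 + 41t - 30.
Try t = 1: p(1) = 0, so 1 is a root.
Factor out (t - 1): p(t) = (t - 1)·(t^2 - 11t + 30).
The quadratic factors as (t - 5)·(t - 6).
Eigenvalues: 1, 5, 6.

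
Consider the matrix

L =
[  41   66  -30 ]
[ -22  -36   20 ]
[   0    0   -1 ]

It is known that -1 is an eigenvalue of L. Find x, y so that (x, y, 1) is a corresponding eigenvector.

We need (L + 1I)v = 0.
L + 1I = [[42, 66, -30], [-22, -35, 20], [0, 0, 0]].
Row 1: (42)·x + (66)·y + (-30)·1 = 0
Row 2: (-22)·x + (-35)·y + (20)·1 = 0
Row 3: (0)·x + (0)·y + (0)·1 = 0
Solving gives x = -15, y = 10.
Check: L·(-15, 10, 1) = (15, -10, -1) = -1·(-15, 10, 1).

-15, 10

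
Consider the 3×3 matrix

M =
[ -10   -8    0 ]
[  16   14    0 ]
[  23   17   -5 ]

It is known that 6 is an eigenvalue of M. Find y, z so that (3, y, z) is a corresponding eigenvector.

We need (M - 6I)v = 0.
M - 6I = [[-16, -8, 0], [16, 8, 0], [23, 17, -11]].
Row 1: (-16)·3 + (-8)·y + (0)·z = 0
Row 2: (16)·3 + (8)·y + (0)·z = 0
Row 3: (23)·3 + (17)·y + (-11)·z = 0
Solving gives y = -6, z = -3.
Check: M·(3, -6, -3) = (18, -36, -18) = 6·(3, -6, -3).

-6, -3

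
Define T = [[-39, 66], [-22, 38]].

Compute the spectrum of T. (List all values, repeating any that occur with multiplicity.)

-6, 5

det(T - tI) = (-39 - t)(38 - t) - (66)·(-22) = t^2 + t - 30.
This factors as (t + 6)·(t - 5) = 0.
Eigenvalues: -6, 5.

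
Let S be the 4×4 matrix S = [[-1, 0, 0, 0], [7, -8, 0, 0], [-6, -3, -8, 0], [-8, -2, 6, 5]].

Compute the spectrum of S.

S is lower triangular, so its eigenvalues are the diagonal entries.
Diagonal: -1, -8, -8, 5.

-8, -8, -1, 5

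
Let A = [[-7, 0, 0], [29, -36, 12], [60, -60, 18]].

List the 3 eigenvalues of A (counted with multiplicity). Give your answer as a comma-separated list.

-12, -7, -6

The characteristic polynomial is p(s) = det(sI - A).
Cofactor expansion gives p(s) = s^3 + 25s^2 + 198s + 504.
Since p(-6) = 0, s = -6 is a root.
Factor out (s + 6): p(s) = (s + 6)·(s^2 + 19s + 84).
The quadratic factors as (s + 12)·(s + 7).
Eigenvalues: -12, -7, -6.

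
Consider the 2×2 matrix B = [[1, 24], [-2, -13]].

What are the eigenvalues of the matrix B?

-7, -5

det(B - lambda·I) = (1 - lambda)(-13 - lambda) - (24)·(-2) = lambda^2 + 12·lambda + 35.
This factors as (lambda + 7)·(lambda + 5) = 0.
Eigenvalues: -7, -5.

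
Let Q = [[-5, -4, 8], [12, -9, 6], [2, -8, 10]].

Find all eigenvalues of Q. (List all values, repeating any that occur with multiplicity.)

-6, -1, 3

Compute the characteristic polynomial p(μ) = det(μI - Q).
Expanding along the first row, p(μ) = μ^3 + 4μ^2 - 15μ - 18.
Try μ = -6: p(-6) = 0, so -6 is a root.
Factor out (μ + 6): p(μ) = (μ + 6)·(μ^2 - 2μ - 3).
The quadratic factors as (μ + 1)·(μ - 3).
Eigenvalues: -6, -1, 3.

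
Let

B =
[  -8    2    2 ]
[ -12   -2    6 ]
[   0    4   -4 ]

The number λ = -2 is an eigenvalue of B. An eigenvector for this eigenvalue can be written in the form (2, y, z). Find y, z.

We need (B + 2I)v = 0.
B + 2I = [[-6, 2, 2], [-12, 0, 6], [0, 4, -2]].
Row 1: (-6)·2 + (2)·y + (2)·z = 0
Row 2: (-12)·2 + (0)·y + (6)·z = 0
Row 3: (0)·2 + (4)·y + (-2)·z = 0
Solving gives y = 2, z = 4.
Check: B·(2, 2, 4) = (-4, -4, -8) = -2·(2, 2, 4).

2, 4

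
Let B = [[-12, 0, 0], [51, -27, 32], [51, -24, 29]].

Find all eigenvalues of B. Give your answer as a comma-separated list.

The characteristic polynomial is p(μ) = det(μI - B).
Cofactor expansion gives p(μ) = μ^3 + 10μ^2 - 39μ - 180.
Try μ = -3: p(-3) = 0, so -3 is a root.
Dividing by (μ + 3) leaves μ^2 + 7μ - 60.
The quadratic factors as (μ + 12)·(μ - 5).
Eigenvalues: -12, -3, 5.

-12, -3, 5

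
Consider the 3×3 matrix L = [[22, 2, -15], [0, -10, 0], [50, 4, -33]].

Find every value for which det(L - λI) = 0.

The characteristic polynomial is p(lambda) = det(lambda·I - L).
Cofactor expansion gives p(lambda) = lambda^3 + 21·lambda^2 + 134·lambda + 240.
Try lambda = -8: p(-8) = 0, so -8 is a root.
Dividing by (lambda + 8) leaves lambda^2 + 13·lambda + 30.
The quadratic factors as (lambda + 10)·(lambda + 3).
Eigenvalues: -10, -8, -3.

-10, -8, -3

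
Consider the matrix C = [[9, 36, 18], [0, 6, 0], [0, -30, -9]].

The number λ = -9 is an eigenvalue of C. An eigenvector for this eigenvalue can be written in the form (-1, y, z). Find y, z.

0, 1

We need (C + 9I)v = 0.
C + 9I = [[18, 36, 18], [0, 15, 0], [0, -30, 0]].
Row 1: (18)·-1 + (36)·y + (18)·z = 0
Row 2: (0)·-1 + (15)·y + (0)·z = 0
Row 3: (0)·-1 + (-30)·y + (0)·z = 0
Solving gives y = 0, z = 1.
Check: C·(-1, 0, 1) = (9, 0, -9) = -9·(-1, 0, 1).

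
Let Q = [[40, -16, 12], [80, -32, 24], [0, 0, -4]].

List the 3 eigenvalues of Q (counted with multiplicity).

-4, 0, 8

Set up det(μI - Q) = 0.
Expanding along the first row, p(μ) = μ^3 - 4μ^2 - 32μ.
Try μ = -4: p(-4) = 0, so -4 is a root.
Factor out (μ + 4): p(μ) = (μ + 4)·(μ^2 - 8μ).
The quadratic factors as μ·(μ - 8).
Eigenvalues: -4, 0, 8.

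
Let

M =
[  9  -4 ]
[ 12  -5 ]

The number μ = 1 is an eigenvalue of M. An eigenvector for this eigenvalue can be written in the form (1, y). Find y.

2

We need (M - 1I)v = 0.
M - 1I = [[8, -4], [12, -6]].
Row 1: (8)·1 + (-4)·y = 0
Row 2: (12)·1 + (-6)·y = 0
Solving gives y = 2.
Check: M·(1, 2) = (1, 2) = 1·(1, 2).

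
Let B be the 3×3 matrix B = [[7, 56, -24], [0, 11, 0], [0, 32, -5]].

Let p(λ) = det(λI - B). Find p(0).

385

p(0) = det(0·I − B) = det(−B) = (−1)^3·det(B).
det(B) = -385, so p(0) = 385.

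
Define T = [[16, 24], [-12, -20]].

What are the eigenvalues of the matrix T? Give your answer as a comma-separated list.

det(T - rI) = (16 - r)(-20 - r) - (24)·(-12) = r^2 + 4r - 32.
This factors as (r + 8)·(r - 4) = 0.
Eigenvalues: -8, 4.

-8, 4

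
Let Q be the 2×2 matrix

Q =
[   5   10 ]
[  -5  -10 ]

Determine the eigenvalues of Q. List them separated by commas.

-5, 0

det(Q - tI) = (5 - t)(-10 - t) - (10)·(-5) = t^2 + 5t.
This factors as (t + 5)·t = 0.
Eigenvalues: -5, 0.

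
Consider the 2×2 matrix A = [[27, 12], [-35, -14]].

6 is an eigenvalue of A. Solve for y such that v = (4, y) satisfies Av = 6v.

We need (A - 6I)v = 0.
A - 6I = [[21, 12], [-35, -20]].
Row 1: (21)·4 + (12)·y = 0
Row 2: (-35)·4 + (-20)·y = 0
Solving gives y = -7.
Check: A·(4, -7) = (24, -42) = 6·(4, -7).

-7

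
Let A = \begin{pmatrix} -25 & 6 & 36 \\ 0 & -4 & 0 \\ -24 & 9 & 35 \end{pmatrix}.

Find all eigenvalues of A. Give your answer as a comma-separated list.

-4, -1, 11

Compute the characteristic polynomial p(lambda) = det(lambda·I - A).
Expanding along the first row, p(lambda) = lambda^3 - 6·lambda^2 - 51·lambda - 44.
Try lambda = -1: p(-1) = 0, so -1 is a root.
Dividing by (lambda + 1) leaves lambda^2 - 7·lambda - 44.
The quadratic factors as (lambda + 4)·(lambda - 11).
Eigenvalues: -4, -1, 11.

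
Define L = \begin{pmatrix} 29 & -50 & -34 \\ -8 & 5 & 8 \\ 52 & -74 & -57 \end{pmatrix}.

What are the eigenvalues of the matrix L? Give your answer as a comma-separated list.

-11, -7, -5

The characteristic polynomial is p(t) = det(tI - L).
Cofactor expansion gives p(t) = t^3 + 23t^2 + 167t + 385.
Rational-root test: t = -5 gives p(-5) = 0.
Factor out (t + 5): p(t) = (t + 5)·(t^2 + 18t + 77).
The quadratic factors as (t + 11)·(t + 7).
Eigenvalues: -11, -7, -5.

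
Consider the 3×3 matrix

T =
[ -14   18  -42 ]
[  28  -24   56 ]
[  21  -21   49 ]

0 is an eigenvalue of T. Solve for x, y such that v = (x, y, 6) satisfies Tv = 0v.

We need (T)v = 0.
T = [[-14, 18, -42], [28, -24, 56], [21, -21, 49]].
Row 1: (-14)·x + (18)·y + (-42)·6 = 0
Row 2: (28)·x + (-24)·y + (56)·6 = 0
Row 3: (21)·x + (-21)·y + (49)·6 = 0
Solving gives x = 0, y = 14.
Check: T·(0, 14, 6) = (0, 0, 0) = 0·(0, 14, 6).

0, 14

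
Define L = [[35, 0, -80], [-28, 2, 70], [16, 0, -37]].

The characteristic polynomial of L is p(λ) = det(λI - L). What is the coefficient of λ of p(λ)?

p(λ) = λ^3 - 19λ + 30.
The coefficient of λ is -19.

-19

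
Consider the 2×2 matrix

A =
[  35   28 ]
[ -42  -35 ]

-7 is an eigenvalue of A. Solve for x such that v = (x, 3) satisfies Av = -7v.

-2

We need (A + 7I)v = 0.
A + 7I = [[42, 28], [-42, -28]].
Row 1: (42)·x + (28)·3 = 0
Row 2: (-42)·x + (-28)·3 = 0
Solving gives x = -2.
Check: A·(-2, 3) = (14, -21) = -7·(-2, 3).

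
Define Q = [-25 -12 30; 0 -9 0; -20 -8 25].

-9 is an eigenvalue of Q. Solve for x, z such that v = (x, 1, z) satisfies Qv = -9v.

3, 2

We need (Q + 9I)v = 0.
Q + 9I = [[-16, -12, 30], [0, 0, 0], [-20, -8, 34]].
Row 1: (-16)·x + (-12)·1 + (30)·z = 0
Row 2: (0)·x + (0)·1 + (0)·z = 0
Row 3: (-20)·x + (-8)·1 + (34)·z = 0
Solving gives x = 3, z = 2.
Check: Q·(3, 1, 2) = (-27, -9, -18) = -9·(3, 1, 2).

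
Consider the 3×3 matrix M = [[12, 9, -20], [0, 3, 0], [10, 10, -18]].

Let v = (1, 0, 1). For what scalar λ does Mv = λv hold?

-8

Compute Mv: M·(1, 0, 1) = (-8, 0, -8).
Since Mv = λv, compare component 1: -8 = λ·1, so λ = -8.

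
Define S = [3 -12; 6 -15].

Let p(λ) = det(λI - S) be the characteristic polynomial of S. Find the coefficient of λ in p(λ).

12

The coefficient of λ of det(λI - S) is −trace(S).
trace(S) = (3) + (-15) = -12, so the coefficient is 12.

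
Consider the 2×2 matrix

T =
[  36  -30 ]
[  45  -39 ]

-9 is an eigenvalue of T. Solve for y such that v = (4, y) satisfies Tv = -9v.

We need (T + 9I)v = 0.
T + 9I = [[45, -30], [45, -30]].
Row 1: (45)·4 + (-30)·y = 0
Row 2: (45)·4 + (-30)·y = 0
Solving gives y = 6.
Check: T·(4, 6) = (-36, -54) = -9·(4, 6).

6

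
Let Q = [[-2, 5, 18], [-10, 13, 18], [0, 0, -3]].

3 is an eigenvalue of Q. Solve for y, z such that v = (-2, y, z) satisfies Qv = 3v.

We need (Q - 3I)v = 0.
Q - 3I = [[-5, 5, 18], [-10, 10, 18], [0, 0, -6]].
Row 1: (-5)·-2 + (5)·y + (18)·z = 0
Row 2: (-10)·-2 + (10)·y + (18)·z = 0
Row 3: (0)·-2 + (0)·y + (-6)·z = 0
Solving gives y = -2, z = 0.
Check: Q·(-2, -2, 0) = (-6, -6, 0) = 3·(-2, -2, 0).

-2, 0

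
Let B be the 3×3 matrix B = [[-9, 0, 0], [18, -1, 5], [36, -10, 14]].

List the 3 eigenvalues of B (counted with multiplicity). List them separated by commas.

-9, 4, 9

The characteristic polynomial is p(μ) = det(μI - B).
Cofactor expansion gives p(μ) = μ^3 - 4μ^2 - 81μ + 324.
Since p(-9) = 0, μ = -9 is a root.
Dividing by (μ + 9) leaves μ^2 - 13μ + 36.
The quadratic factors as (μ - 4)·(μ - 9).
Eigenvalues: -9, 4, 9.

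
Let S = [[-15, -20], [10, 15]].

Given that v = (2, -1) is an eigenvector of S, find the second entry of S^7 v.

First find the eigenvalue: Sv = (-10, 5) = -5·(2, -1), so λ = -5.
Then S^7 v = λ^7·v = (-5)^7·(2, -1) = -78125·(2, -1) = (-156250, 78125).

78125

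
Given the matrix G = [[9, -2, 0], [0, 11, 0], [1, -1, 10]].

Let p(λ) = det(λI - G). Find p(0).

-990

p(0) = det(0·I − G) = det(−G) = (−1)^3·det(G).
det(G) = 990, so p(0) = -990.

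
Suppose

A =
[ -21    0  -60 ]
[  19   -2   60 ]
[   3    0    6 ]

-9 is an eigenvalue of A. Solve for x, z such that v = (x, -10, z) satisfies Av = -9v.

We need (A + 9I)v = 0.
A + 9I = [[-12, 0, -60], [19, 7, 60], [3, 0, 15]].
Row 1: (-12)·x + (0)·-10 + (-60)·z = 0
Row 2: (19)·x + (7)·-10 + (60)·z = 0
Row 3: (3)·x + (0)·-10 + (15)·z = 0
Solving gives x = 10, z = -2.
Check: A·(10, -10, -2) = (-90, 90, 18) = -9·(10, -10, -2).

10, -2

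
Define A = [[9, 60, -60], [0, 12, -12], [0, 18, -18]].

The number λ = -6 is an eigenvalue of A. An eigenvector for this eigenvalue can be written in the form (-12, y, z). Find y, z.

-6, -9

We need (A + 6I)v = 0.
A + 6I = [[15, 60, -60], [0, 18, -12], [0, 18, -12]].
Row 1: (15)·-12 + (60)·y + (-60)·z = 0
Row 2: (0)·-12 + (18)·y + (-12)·z = 0
Row 3: (0)·-12 + (18)·y + (-12)·z = 0
Solving gives y = -6, z = -9.
Check: A·(-12, -6, -9) = (72, 36, 54) = -6·(-12, -6, -9).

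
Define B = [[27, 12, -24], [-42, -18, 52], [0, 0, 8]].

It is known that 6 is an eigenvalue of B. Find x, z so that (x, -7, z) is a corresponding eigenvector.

We need (B - 6I)v = 0.
B - 6I = [[21, 12, -24], [-42, -24, 52], [0, 0, 2]].
Row 1: (21)·x + (12)·-7 + (-24)·z = 0
Row 2: (-42)·x + (-24)·-7 + (52)·z = 0
Row 3: (0)·x + (0)·-7 + (2)·z = 0
Solving gives x = 4, z = 0.
Check: B·(4, -7, 0) = (24, -42, 0) = 6·(4, -7, 0).

4, 0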